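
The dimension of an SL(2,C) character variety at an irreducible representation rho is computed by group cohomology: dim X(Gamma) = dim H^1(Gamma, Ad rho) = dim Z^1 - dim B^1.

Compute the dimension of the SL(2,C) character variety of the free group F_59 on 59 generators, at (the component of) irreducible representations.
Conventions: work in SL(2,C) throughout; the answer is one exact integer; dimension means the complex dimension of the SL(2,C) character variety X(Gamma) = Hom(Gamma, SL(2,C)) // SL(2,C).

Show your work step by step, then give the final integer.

174

Gamma = F_59 has 59 generators and no relators.
A cocycle picks one sl_2 vector per generator freely, giving dim Z^1 = 3*59 = 177.
At an irreducible rho the centralizer of the image in sl_2 is 0, so the coboundary map sl_2 -> Z^1 is injective: dim B^1 = 3.
Therefore dim X = 177 - 3 = 174.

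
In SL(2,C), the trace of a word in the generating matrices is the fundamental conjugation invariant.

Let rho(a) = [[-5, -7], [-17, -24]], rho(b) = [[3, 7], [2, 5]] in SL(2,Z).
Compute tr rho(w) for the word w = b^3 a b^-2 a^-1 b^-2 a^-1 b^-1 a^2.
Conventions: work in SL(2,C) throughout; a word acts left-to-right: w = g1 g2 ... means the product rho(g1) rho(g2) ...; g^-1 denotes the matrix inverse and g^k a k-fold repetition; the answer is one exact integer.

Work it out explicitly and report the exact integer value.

86195213284574

rho(b) = [[3, 7], [2, 5]]
... * rho(b) = [[3, 7], [2, 5]]  ->  [[23, 56], [16, 39]]
... * rho(b) = [[3, 7], [2, 5]]  ->  [[181, 441], [126, 307]]
... * rho(a) = [[-5, -7], [-17, -24]]  ->  [[-8402, -11851], [-5849, -8250]]
... * rho(b^-1) = [[5, -7], [-2, 3]]  ->  [[-18308, 23261], [-12745, 16193]]
... * rho(b^-1) = [[5, -7], [-2, 3]]  ->  [[-138062, 197939], [-96111, 137794]]
... * rho(a^-1) = [[-24, 7], [17, -5]]  ->  [[6678451, -1956129], [4649162, -1361747]]
... * rho(b^-1) = [[5, -7], [-2, 3]]  ->  [[37304513, -52617544], [25969304, -36629375]]
... * rho(b^-1) = [[5, -7], [-2, 3]]  ->  [[291757653, -418984223], [203105270, -291673253]]
... * rho(a^-1) = [[-24, 7], [17, -5]]  ->  [[-14124915463, 4137224686], [-9832971781, 2880103155]]
... * rho(b^-1) = [[5, -7], [-2, 3]]  ->  [[-78899026687, 111286082299], [-54925065215, 77471111932]]
... * rho(a) = [[-5, -7], [-17, -24]]  ->  [[-1497368265648, -2118572788367], [-1042383576769, -1474831229863]]
... * rho(a) = [[-5, -7], [-17, -24]]  ->  [[43502578730479, 61327324780344], [30284048791516, 42692634554095]]
tr = 43502578730479 + 42692634554095 = 86195213284574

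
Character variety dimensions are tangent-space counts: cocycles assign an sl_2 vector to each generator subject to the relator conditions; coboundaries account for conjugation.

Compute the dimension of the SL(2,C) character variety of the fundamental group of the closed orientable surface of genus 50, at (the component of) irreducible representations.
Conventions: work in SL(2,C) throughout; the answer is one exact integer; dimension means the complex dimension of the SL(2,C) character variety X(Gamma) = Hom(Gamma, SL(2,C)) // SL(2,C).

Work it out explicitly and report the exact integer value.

The genus-50 surface group: 2g = 100 generators, one relator prod [a_i, b_i].
Unconstrained cocycle data is one sl_2 vector per generator (300 dimensions), cut by the relator condition d_2(z) = 0.
At an irreducible rho, H^2 = coker(d_2) vanishes (Poincare duality: H^2 is dual to H^0 = invariants = 0), so d_2 is surjective onto sl_2 and dim Z^1 = 300 - 3 = 297.
dim B^1 = 3 (coboundaries, injective at irreducible rho).
Hence dim X = 297 - 3 = 294.

294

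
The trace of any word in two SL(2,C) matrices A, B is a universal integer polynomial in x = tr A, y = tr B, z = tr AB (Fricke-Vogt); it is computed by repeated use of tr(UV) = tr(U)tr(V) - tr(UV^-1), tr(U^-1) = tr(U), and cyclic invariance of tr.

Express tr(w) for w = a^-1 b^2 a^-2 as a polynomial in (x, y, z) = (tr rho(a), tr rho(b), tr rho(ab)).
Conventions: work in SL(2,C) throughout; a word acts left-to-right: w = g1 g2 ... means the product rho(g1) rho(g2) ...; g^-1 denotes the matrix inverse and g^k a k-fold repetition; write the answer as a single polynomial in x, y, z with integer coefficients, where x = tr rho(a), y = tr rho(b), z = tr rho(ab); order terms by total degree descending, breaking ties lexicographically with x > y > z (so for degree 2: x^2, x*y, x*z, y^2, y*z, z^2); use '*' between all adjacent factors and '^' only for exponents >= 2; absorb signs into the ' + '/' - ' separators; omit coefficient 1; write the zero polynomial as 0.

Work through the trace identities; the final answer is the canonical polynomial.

x^3*y^2 - x^2*y*z - x^3 - 2*x*y^2 + y*z + 3*x

use: tr(b^2) = tr(b) tr(b) - tr(1) = y^2 - 2
tr(b^2 a) = tr(b) tr(a b) - tr(a) = y*z - x
use: tr(b^2 a^-1) = tr(b^2) tr(a) - tr(b^2 a) = x*y^2 - y*z - x
apply: tr(a^-1 b^2 a^-1) = tr(b^2 a^-1) tr(a) - tr(b^2) = x^2*y^2 - x*y*z - x^2 - y^2 + 2
tr(a^-1 b^2 a^-2) = tr(a^-1 b^2 a^-1) tr(a) - tr(a^-1 b^2) = x^3*y^2 - x^2*y*z - x^3 - 2*x*y^2 + y*z + 3*x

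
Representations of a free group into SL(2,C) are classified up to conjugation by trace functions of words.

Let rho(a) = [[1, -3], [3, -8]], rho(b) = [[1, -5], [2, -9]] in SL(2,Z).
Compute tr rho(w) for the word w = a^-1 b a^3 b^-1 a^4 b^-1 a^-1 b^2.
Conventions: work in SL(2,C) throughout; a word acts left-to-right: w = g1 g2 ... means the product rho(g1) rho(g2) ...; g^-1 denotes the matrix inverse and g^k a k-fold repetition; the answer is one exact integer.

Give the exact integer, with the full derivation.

rho(a^-1) = [[-8, 3], [-3, 1]]
... * rho(b) = [[1, -5], [2, -9]]  ->  [[-2, 13], [-1, 6]]
... * rho(a) = [[1, -3], [3, -8]]  ->  [[37, -98], [17, -45]]
... * rho(a) = [[1, -3], [3, -8]]  ->  [[-257, 673], [-118, 309]]
... * rho(a) = [[1, -3], [3, -8]]  ->  [[1762, -4613], [809, -2118]]
... * rho(b^-1) = [[-9, 5], [-2, 1]]  ->  [[-6632, 4197], [-3045, 1927]]
... * rho(a) = [[1, -3], [3, -8]]  ->  [[5959, -13680], [2736, -6281]]
... * rho(a) = [[1, -3], [3, -8]]  ->  [[-35081, 91563], [-16107, 42040]]
... * rho(a) = [[1, -3], [3, -8]]  ->  [[239608, -627261], [110013, -287999]]
... * rho(a) = [[1, -3], [3, -8]]  ->  [[-1642175, 4299264], [-753984, 1973953]]
... * rho(b^-1) = [[-9, 5], [-2, 1]]  ->  [[6181047, -3911611], [2837950, -1795967]]
... * rho(a^-1) = [[-8, 3], [-3, 1]]  ->  [[-37713543, 14631530], [-17315699, 6717883]]
... * rho(b) = [[1, -5], [2, -9]]  ->  [[-8450483, 56883945], [-3879933, 26117548]]
... * rho(b) = [[1, -5], [2, -9]]  ->  [[105317407, -469703090], [48355163, -215658267]]
tr = 105317407 + -215658267 = -110340860

-110340860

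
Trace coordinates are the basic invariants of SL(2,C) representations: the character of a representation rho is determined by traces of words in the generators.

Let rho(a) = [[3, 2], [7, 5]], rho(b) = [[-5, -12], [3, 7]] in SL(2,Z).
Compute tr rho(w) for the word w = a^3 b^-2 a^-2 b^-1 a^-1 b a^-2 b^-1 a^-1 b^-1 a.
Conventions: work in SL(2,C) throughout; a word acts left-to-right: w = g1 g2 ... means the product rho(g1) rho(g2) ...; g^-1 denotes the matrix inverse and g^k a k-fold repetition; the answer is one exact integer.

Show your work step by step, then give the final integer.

rho(a) = [[3, 2], [7, 5]]
... * rho(a) = [[3, 2], [7, 5]]  ->  [[23, 16], [56, 39]]
... * rho(a) = [[3, 2], [7, 5]]  ->  [[181, 126], [441, 307]]
... * rho(b^-1) = [[7, 12], [-3, -5]]  ->  [[889, 1542], [2166, 3757]]
... * rho(b^-1) = [[7, 12], [-3, -5]]  ->  [[1597, 2958], [3891, 7207]]
... * rho(a^-1) = [[5, -2], [-7, 3]]  ->  [[-12721, 5680], [-30994, 13839]]
... * rho(a^-1) = [[5, -2], [-7, 3]]  ->  [[-103365, 42482], [-251843, 103505]]
... * rho(b^-1) = [[7, 12], [-3, -5]]  ->  [[-851001, -1452790], [-2073416, -3539641]]
... * rho(a^-1) = [[5, -2], [-7, 3]]  ->  [[5914525, -2656368], [14410407, -6472091]]
... * rho(b) = [[-5, -12], [3, 7]]  ->  [[-37541729, -89568876], [-91468308, -218229521]]
... * rho(a^-1) = [[5, -2], [-7, 3]]  ->  [[439273487, -193623170], [1070265107, -471751947]]
... * rho(a^-1) = [[5, -2], [-7, 3]]  ->  [[3551729625, -1459416484], [8653589164, -3555786055]]
... * rho(b^-1) = [[7, 12], [-3, -5]]  ->  [[29240356827, 49917837920], [71242482313, 121622000243]]
... * rho(a^-1) = [[5, -2], [-7, 3]]  ->  [[-203223081305, 91272800106], [-495141590136, 222381036103]]
... * rho(b^-1) = [[7, 12], [-3, -5]]  ->  [[-1696379969453, -2895040976190], [-4133134239261, -7053604262147]]
... * rho(a) = [[3, 2], [7, 5]]  ->  [[-25354426741689, -17867964819856], [-61774632552812, -43534289789257]]
tr = -25354426741689 + -43534289789257 = -68888716530946

-68888716530946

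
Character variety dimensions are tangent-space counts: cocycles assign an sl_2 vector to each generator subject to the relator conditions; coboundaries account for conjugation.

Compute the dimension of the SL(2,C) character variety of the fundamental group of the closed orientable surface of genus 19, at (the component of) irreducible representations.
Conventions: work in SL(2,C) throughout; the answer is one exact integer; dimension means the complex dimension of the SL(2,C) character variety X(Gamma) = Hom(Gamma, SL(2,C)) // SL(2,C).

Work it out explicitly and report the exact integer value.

Gamma = pi_1(Sigma_19) = < a_1, b_1, ..., a_19, b_19 | prod [a_i, b_i] > has 2g = 38 generators and 1 relator.
Before the relator condition, cocycle space has dim 3*38 = 114.
At an irreducible rho, H^2 = coker(d_2) vanishes (Poincare duality: H^2 is dual to H^0 = invariants = 0), so d_2 is surjective onto sl_2 and dim Z^1 = 114 - 3 = 111.
As always at irreducible rho, dim B^1 = 3.
dim X = dim H^1 = 111 - 3 = 108.

108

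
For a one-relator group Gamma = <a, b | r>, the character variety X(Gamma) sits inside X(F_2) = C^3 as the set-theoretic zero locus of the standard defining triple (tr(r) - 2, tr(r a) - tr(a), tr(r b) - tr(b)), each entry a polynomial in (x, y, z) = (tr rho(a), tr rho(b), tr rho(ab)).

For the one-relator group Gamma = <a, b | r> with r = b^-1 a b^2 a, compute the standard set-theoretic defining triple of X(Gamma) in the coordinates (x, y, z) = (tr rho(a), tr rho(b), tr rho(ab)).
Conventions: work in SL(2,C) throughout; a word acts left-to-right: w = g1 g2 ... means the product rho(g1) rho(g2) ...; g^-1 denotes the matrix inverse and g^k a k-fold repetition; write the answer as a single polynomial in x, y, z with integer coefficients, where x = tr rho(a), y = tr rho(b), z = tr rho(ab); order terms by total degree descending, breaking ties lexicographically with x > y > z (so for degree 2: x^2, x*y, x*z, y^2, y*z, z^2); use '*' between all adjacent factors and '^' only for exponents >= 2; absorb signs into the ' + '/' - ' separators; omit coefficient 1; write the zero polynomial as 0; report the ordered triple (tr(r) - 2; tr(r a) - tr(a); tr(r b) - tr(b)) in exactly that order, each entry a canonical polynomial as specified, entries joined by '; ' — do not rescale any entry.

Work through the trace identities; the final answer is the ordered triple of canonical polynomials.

x*y^2*z - x^2*y - y^3 - y*z^2 + x*z + 3*y - 2; x^2*y^2*z - x^3*y - x*y^3 - x*y*z^2 + x^2*z + 3*x*y - x - z; x*y*z - x^2 - y^2 - y + 2

next, tr(a^2 b) = tr(a) * tr(b a) - tr(b)  (reduce the a square) = x*z - y
next, tr(a^2) = tr(a) * tr(a) - tr(1)  (reduce the a square) = x^2 - 2
tr(a b^2 a) = tr(b) * tr(a^2 b) - tr(a^2)  (reduce the b square) = x*y*z - x^2 - y^2 + 2
tr(a b a b) = tr(b a) * tr(b a) - tr(1)  (split on b) = z^2 - 2
tr(a b^2 a b) = tr(b) * tr(a b a b) - tr(a b a)  (reduce the b square) = y*z^2 - x*z - y
tr(b^-1 a b^2 a) = tr(a b^2 a) * tr(b) - tr(a b^2 a b)  (eliminate b^-1) = x*y^2*z - x^2*y - y^3 - y*z^2 + x*z + 3*y
tr(a b^2) = tr(b) * tr(a b) - tr(a) = y*z - x
tr(a b^2 a^2) = tr(a) * tr(a b^2 a) - tr(a b^2) = x^2*y*z - x^3 - x*y^2 - y*z + 3*x
tr(a^2 b a b) = tr(a) * tr(b a b a) - tr(b a b) = x*z^2 - y*z - x
tr(a^2 b a) = tr(a) * tr(b a^2) - tr(b a) = x^2*z - x*y - z
tr(a b^2 a^2 b) = tr(b) * tr(a^2 b a b) - tr(a^2 b a) = x*y*z^2 - x^2*z - y^2*z + z
tr(b^-1 a b^2 a^2) = tr(a b^2 a^2) * tr(b) - tr(a b^2 a^2 b) = x^2*y^2*z - x^3*y - x*y^3 - x*y*z^2 + x^2*z + 3*x*y - z
assemble the triple (tr(r) - 2; tr(r a) - x; tr(r b) - y)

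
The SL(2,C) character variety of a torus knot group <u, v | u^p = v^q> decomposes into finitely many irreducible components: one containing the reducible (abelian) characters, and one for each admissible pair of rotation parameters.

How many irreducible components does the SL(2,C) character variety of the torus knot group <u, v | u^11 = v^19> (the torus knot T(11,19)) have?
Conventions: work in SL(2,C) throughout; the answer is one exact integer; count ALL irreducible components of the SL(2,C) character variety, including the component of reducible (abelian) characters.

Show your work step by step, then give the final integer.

91

For T(11,19): irreducibility forces the central element u^11 = v^19 to one of +I, -I.
On an irreducible component, tr(u) is locked at 2*cos(pi*alpha/11) for some alpha in 1..10, and tr(v) at 2*cos(pi*beta/19) for some beta in 1..18.
u^11 = (-1)^alpha I and v^19 = (-1)^beta I must agree, so alpha and beta have equal parity.
count pairs: odd alpha (5 choices) x odd beta (9), plus even alpha (5) x even beta (9): 5*9 + 5*9 = 90.
Total: 90 irreducible-character components + 1 reducible (abelian) component = 91.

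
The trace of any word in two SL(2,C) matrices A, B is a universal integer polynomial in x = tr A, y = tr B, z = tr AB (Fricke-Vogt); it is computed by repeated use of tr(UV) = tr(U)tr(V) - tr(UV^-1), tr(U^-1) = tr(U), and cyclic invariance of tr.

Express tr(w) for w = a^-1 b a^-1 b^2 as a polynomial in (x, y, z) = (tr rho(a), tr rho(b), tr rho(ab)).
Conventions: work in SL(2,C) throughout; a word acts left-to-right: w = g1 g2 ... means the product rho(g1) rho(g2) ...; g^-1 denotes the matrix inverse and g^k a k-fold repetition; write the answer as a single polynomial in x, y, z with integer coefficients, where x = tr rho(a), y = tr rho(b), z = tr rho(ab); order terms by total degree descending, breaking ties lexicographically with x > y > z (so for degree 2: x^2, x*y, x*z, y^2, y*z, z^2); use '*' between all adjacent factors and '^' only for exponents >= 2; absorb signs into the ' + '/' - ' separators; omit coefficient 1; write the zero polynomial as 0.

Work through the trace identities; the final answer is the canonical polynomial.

tr(b^2) = tr(b)*tr(b) - tr(1)   [square of b] = y^2 - 2
tr(b^3) = tr(b)*tr(b^2) - tr(b)   [square of b] = y^3 - 3*y
so tr(b a b) = tr(b)*tr(a b) - tr(a)   [square of b] = y*z - x
so tr(b^3 a) = tr(b)*tr(b a b) - tr(b a)   [square of b] = y^2*z - x*y - z
tr(b^2 a^-1 b) = tr(b^3)*tr(a) - tr(b^3 a)   [inverse elimination on a] = x*y^3 - y^2*z - 2*x*y + z
so tr(a b a b) = tr(b a)*tr(b a) - tr(1)   [split at a repeated b] = z^2 - 2
tr(a b a) = tr(a)*tr(b a) - tr(b)   [square of a] = x*z - y
tr(b a b^2 a) = tr(b)*tr(a b a b) - tr(a b a)   [square of b] = y*z^2 - x*z - y
reduce: tr(b^2 a^-1 b a) = tr(b a b^2)*tr(a) - tr(b a b^2 a)   [inverse elimination on a] = x*y^2*z - x^2*y - y*z^2 + y
tr(a^-1 b a^-1 b^2) = tr(b^2 a^-1 b)*tr(a) - tr(b^2 a^-1 b a)   [inverse elimination on a] = x^2*y^3 - 2*x*y^2*z - x^2*y + y*z^2 + x*z - y

x^2*y^3 - 2*x*y^2*z - x^2*y + y*z^2 + x*z - y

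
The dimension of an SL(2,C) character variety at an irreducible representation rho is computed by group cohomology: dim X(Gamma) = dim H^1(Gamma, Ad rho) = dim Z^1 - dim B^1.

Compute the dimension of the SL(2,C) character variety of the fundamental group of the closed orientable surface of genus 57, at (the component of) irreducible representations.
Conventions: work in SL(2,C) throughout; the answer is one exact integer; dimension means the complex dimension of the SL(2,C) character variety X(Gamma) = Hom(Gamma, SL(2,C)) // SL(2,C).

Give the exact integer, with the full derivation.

336

The genus-57 surface group: 2g = 114 generators, one relator prod [a_i, b_i].
Unconstrained cocycle data is one sl_2 vector per generator (342 dimensions), cut by the relator condition d_2(z) = 0.
At an irreducible rho, H^2 = coker(d_2) vanishes (Poincare duality: H^2 is dual to H^0 = invariants = 0), so d_2 is surjective onto sl_2 and dim Z^1 = 342 - 3 = 339.
dim B^1 = 3 (coboundaries, injective at irreducible rho).
Hence dim X = 339 - 3 = 336.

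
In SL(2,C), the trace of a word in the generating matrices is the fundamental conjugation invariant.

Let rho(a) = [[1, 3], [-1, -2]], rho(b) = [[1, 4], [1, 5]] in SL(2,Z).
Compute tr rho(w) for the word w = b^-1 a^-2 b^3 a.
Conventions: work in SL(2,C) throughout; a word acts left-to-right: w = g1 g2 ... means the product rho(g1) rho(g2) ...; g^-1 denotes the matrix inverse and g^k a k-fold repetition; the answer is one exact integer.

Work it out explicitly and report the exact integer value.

rho(b^-1) = [[5, -4], [-1, 1]]
... * rho(a^-1) = [[-2, -3], [1, 1]]  ->  [[-14, -19], [3, 4]]
... * rho(a^-1) = [[-2, -3], [1, 1]]  ->  [[9, 23], [-2, -5]]
... * rho(b) = [[1, 4], [1, 5]]  ->  [[32, 151], [-7, -33]]
... * rho(b) = [[1, 4], [1, 5]]  ->  [[183, 883], [-40, -193]]
... * rho(b) = [[1, 4], [1, 5]]  ->  [[1066, 5147], [-233, -1125]]
... * rho(a) = [[1, 3], [-1, -2]]  ->  [[-4081, -7096], [892, 1551]]
tr = -4081 + 1551 = -2530

-2530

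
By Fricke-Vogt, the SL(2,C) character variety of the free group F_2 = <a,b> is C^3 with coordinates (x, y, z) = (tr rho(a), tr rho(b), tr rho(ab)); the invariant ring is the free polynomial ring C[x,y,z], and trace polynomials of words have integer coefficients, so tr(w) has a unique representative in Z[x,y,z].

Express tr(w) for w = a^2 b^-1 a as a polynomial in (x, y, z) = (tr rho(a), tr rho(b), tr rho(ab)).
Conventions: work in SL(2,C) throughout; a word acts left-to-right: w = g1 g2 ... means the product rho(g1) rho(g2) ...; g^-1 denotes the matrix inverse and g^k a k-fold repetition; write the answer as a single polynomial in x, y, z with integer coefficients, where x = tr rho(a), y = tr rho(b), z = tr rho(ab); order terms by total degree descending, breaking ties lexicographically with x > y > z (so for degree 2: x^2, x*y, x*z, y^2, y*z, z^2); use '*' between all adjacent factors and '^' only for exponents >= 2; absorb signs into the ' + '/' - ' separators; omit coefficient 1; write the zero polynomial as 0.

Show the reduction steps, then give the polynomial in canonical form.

x^3*y - x^2*z - 2*x*y + z

tr(a^2) = tr(a) * tr(a) - tr(1)   [square of a] = x^2 - 2
tr(a^3) = tr(a) * tr(a^2) - tr(a)   [square of a] = x^3 - 3*x
tr(a b a) = tr(a) * tr(b a) - tr(b)   [square of a] = x*z - y
tr(a^3 b) = tr(a) * tr(a b a) - tr(a b)   [square of a] = x^2*z - x*y - z
tr(a^2 b^-1 a) = tr(a^3) * tr(b) - tr(a^3 b)   [inverse elimination on b] = x^3*y - x^2*z - 2*x*y + z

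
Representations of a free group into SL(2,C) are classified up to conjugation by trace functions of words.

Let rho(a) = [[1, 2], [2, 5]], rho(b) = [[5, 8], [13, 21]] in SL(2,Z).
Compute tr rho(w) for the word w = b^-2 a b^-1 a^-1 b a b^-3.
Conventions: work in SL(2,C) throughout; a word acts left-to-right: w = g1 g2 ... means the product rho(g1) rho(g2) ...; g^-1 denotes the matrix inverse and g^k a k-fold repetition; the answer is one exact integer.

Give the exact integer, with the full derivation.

rho(b^-1) = [[21, -8], [-13, 5]]
... * rho(b^-1) = [[21, -8], [-13, 5]]  ->  [[545, -208], [-338, 129]]
... * rho(a) = [[1, 2], [2, 5]]  ->  [[129, 50], [-80, -31]]
... * rho(b^-1) = [[21, -8], [-13, 5]]  ->  [[2059, -782], [-1277, 485]]
... * rho(a^-1) = [[5, -2], [-2, 1]]  ->  [[11859, -4900], [-7355, 3039]]
... * rho(b) = [[5, 8], [13, 21]]  ->  [[-4405, -8028], [2732, 4979]]
... * rho(a) = [[1, 2], [2, 5]]  ->  [[-20461, -48950], [12690, 30359]]
... * rho(b^-1) = [[21, -8], [-13, 5]]  ->  [[206669, -81062], [-128177, 50275]]
... * rho(b^-1) = [[21, -8], [-13, 5]]  ->  [[5393855, -2058662], [-3345292, 1276791]]
... * rho(b^-1) = [[21, -8], [-13, 5]]  ->  [[140033561, -53444150], [-86849415, 33146291]]
tr = 140033561 + 33146291 = 173179852

173179852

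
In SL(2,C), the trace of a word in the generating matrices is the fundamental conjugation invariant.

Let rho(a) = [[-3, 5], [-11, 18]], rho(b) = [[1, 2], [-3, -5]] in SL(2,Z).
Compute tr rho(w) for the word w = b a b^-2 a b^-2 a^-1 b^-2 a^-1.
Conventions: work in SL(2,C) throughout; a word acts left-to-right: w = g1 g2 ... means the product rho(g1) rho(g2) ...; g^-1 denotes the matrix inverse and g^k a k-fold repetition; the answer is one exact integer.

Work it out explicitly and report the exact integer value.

5564440448

rho(b) = [[1, 2], [-3, -5]]
... * rho(a) = [[-3, 5], [-11, 18]]  ->  [[-25, 41], [64, -105]]
... * rho(b^-1) = [[-5, -2], [3, 1]]  ->  [[248, 91], [-635, -233]]
... * rho(b^-1) = [[-5, -2], [3, 1]]  ->  [[-967, -405], [2476, 1037]]
... * rho(a) = [[-3, 5], [-11, 18]]  ->  [[7356, -12125], [-18835, 31046]]
... * rho(b^-1) = [[-5, -2], [3, 1]]  ->  [[-73155, -26837], [187313, 68716]]
... * rho(b^-1) = [[-5, -2], [3, 1]]  ->  [[285264, 119473], [-730417, -305910]]
... * rho(a^-1) = [[18, -5], [11, -3]]  ->  [[6448955, -1784739], [-16512516, 4569815]]
... * rho(b^-1) = [[-5, -2], [3, 1]]  ->  [[-37598992, -14682649], [96272025, 37594847]]
... * rho(b^-1) = [[-5, -2], [3, 1]]  ->  [[143947013, 60515335], [-368575584, -154949203]]
... * rho(a^-1) = [[18, -5], [11, -3]]  ->  [[3256714919, -901281070], [-8338801745, 2307725529]]
tr = 3256714919 + 2307725529 = 5564440448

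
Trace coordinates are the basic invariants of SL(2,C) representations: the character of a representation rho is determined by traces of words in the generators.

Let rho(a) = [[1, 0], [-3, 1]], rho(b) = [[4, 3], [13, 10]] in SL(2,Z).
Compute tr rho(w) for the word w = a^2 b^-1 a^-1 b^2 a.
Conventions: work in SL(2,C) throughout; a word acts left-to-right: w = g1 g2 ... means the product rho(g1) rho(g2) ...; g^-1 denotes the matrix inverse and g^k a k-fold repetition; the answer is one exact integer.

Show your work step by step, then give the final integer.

3398

rho(a) = [[1, 0], [-3, 1]]
... * rho(a) = [[1, 0], [-3, 1]]  ->  [[1, 0], [-6, 1]]
... * rho(b^-1) = [[10, -3], [-13, 4]]  ->  [[10, -3], [-73, 22]]
... * rho(a^-1) = [[1, 0], [3, 1]]  ->  [[1, -3], [-7, 22]]
... * rho(b) = [[4, 3], [13, 10]]  ->  [[-35, -27], [258, 199]]
... * rho(b) = [[4, 3], [13, 10]]  ->  [[-491, -375], [3619, 2764]]
... * rho(a) = [[1, 0], [-3, 1]]  ->  [[634, -375], [-4673, 2764]]
tr = 634 + 2764 = 3398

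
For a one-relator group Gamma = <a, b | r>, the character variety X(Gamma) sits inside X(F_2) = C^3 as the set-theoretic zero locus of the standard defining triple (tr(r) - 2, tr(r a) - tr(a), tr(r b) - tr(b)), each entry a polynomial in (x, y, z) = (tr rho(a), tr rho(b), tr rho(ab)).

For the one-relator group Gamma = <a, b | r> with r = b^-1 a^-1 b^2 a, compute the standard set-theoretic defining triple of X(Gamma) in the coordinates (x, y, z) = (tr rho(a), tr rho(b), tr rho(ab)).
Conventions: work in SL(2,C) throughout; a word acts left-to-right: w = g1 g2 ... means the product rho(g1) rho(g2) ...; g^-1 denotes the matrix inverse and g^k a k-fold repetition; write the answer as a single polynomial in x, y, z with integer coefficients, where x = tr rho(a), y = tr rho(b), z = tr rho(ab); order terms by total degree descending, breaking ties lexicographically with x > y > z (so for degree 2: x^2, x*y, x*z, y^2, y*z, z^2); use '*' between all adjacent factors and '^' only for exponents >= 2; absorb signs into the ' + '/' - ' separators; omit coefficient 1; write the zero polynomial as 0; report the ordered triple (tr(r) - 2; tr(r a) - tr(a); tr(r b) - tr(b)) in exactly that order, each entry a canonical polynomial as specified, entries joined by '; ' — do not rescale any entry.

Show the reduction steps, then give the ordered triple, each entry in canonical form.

-x*y^2*z + x^2*y + y^3 + y*z^2 - 3*y - 2; -x^2*y^2*z + x^3*y + x*y^3 + x*y*z^2 - 4*x*y - x + z; y^2 - y - 2

trace(a^2 b) = trace(a) * trace(b a) - trace(b)   [square of a] = x*z - y
trace(a^2) = trace(a) * trace(a) - trace(1)   [square of a] = x^2 - 2
trace(a b^2 a) = trace(b) * trace(a^2 b) - trace(a^2)   [square of b] = x*y*z - x^2 - y^2 + 2
trace(a b a b) = trace(b a) * trace(b a) - trace(1)   [split at a repeated b] = z^2 - 2
trace(a b^2 a b) = trace(b) * trace(a b a b) - trace(a b a)   [square of b] = y*z^2 - x*z - y
trace(b^2 a b^-1 a) = trace(a b^2 a) * trace(b) - trace(a b^2 a b)   [inverse elimination on b] = x*y^2*z - x^2*y - y^3 - y*z^2 + x*z + 3*y
use: trace(b^-1 a^-1 b^2 a) = trace(b^2 a b^-1) * trace(a) - trace(b^2 a b^-1 a)   [inverse elimination on a] = -x*y^2*z + x^2*y + y^3 + y*z^2 - 3*y
apply: trace(a b^2) = trace(b) * trace(a b) - trace(a)  (reduce the b square) = y*z - x
trace(a b^2 a^2) = trace(a) * trace(a b^2 a) - trace(a b^2)  (reduce the a square) = x^2*y*z - x^3 - x*y^2 - y*z + 3*x
trace(b a b^2) = trace(b) * trace(a b^2) - trace(a b)  (reduce the b square) = y^2*z - x*y - z
use: trace(a b^2 a^2 b) = trace(a) * trace(b a b^2 a) - trace(b a b^2)  (reduce the a square) = x*y*z^2 - x^2*z - y^2*z + z
trace(b^2 a^2 b^-1 a) = trace(a b^2 a^2) * trace(b) - trace(a b^2 a^2 b)  (eliminate b^-1) = x^2*y^2*z - x^3*y - x*y^3 - x*y*z^2 + x^2*z + 3*x*y - z
apply: trace(b^-1 a^-1 b^2 a^2) = trace(b^2 a^2 b^-1) * trace(a) - trace(b^2 a^2 b^-1 a)  (eliminate a^-1) = -x^2*y^2*z + x^3*y + x*y^3 + x*y*z^2 - 4*x*y + z
trace(b^2) = trace(b) * trace(b) - trace(1)  (reduce the b square) = y^2 - 2
assemble the triple (trace(r) - 2; trace(r a) - x; trace(r b) - y)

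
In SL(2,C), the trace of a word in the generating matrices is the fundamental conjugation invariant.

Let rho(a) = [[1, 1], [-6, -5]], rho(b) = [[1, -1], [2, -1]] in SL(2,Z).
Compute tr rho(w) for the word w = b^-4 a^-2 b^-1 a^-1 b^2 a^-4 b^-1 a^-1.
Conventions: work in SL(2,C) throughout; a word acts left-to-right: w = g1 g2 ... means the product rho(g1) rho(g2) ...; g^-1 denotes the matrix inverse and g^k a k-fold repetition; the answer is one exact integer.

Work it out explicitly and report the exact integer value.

rho(b^-1) = [[-1, 1], [-2, 1]]
... * rho(b^-1) = [[-1, 1], [-2, 1]]  ->  [[-1, 0], [0, -1]]
... * rho(b^-1) = [[-1, 1], [-2, 1]]  ->  [[1, -1], [2, -1]]
... * rho(b^-1) = [[-1, 1], [-2, 1]]  ->  [[1, 0], [0, 1]]
... * rho(a^-1) = [[-5, -1], [6, 1]]  ->  [[-5, -1], [6, 1]]
... * rho(a^-1) = [[-5, -1], [6, 1]]  ->  [[19, 4], [-24, -5]]
... * rho(b^-1) = [[-1, 1], [-2, 1]]  ->  [[-27, 23], [34, -29]]
... * rho(a^-1) = [[-5, -1], [6, 1]]  ->  [[273, 50], [-344, -63]]
... * rho(b) = [[1, -1], [2, -1]]  ->  [[373, -323], [-470, 407]]
... * rho(b) = [[1, -1], [2, -1]]  ->  [[-273, -50], [344, 63]]
... * rho(a^-1) = [[-5, -1], [6, 1]]  ->  [[1065, 223], [-1342, -281]]
... * rho(a^-1) = [[-5, -1], [6, 1]]  ->  [[-3987, -842], [5024, 1061]]
... * rho(a^-1) = [[-5, -1], [6, 1]]  ->  [[14883, 3145], [-18754, -3963]]
... * rho(a^-1) = [[-5, -1], [6, 1]]  ->  [[-55545, -11738], [69992, 14791]]
... * rho(b^-1) = [[-1, 1], [-2, 1]]  ->  [[79021, -67283], [-99574, 84783]]
... * rho(a^-1) = [[-5, -1], [6, 1]]  ->  [[-798803, -146304], [1006568, 184357]]
tr = -798803 + 184357 = -614446

-614446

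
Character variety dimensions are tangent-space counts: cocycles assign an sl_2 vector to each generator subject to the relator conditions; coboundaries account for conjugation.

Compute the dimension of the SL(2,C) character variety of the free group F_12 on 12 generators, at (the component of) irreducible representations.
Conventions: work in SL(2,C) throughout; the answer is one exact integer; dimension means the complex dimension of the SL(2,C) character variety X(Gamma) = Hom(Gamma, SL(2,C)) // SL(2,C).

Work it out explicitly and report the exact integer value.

Gamma = F_12 has 12 generators and no relators.
So Z^1 = (sl_2)^12 in full: dim Z^1 = 36.
Irreducibility makes the coboundary map sl_2 -> Z^1 injective (trivial centralizer), so dim B^1 = 3.
dim X = dim H^1 = dim Z^1 - dim B^1 = 36 - 3 = 33.

33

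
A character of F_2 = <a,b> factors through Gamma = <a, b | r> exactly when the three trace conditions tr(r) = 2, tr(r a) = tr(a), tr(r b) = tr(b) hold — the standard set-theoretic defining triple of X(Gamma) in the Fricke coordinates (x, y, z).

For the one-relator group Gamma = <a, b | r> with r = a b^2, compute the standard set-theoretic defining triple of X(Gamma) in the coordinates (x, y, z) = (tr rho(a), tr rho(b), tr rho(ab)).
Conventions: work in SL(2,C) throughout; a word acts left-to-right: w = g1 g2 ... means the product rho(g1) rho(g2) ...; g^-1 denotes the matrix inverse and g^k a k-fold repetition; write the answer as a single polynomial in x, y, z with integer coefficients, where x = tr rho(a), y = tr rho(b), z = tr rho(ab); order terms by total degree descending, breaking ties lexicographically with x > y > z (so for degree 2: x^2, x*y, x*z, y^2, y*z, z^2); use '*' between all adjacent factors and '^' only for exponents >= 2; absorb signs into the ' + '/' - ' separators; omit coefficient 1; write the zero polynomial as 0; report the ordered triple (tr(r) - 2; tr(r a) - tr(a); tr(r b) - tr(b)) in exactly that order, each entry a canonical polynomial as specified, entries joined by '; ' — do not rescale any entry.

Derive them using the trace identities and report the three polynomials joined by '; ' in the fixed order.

y*z - x - 2; x*y*z - x^2 - y^2 - x + 2; y^2*z - x*y - y - z

and trace(a b^2) = trace(b) * trace(a b) - trace(a) = y*z - x
trace(a^2 b) = trace(a) * trace(b a) - trace(b)  (reduce the a square) = x*z - y
and trace(a^2) = trace(a) * trace(a) - trace(1)  (reduce the a square) = x^2 - 2
and trace(a b^2 a) = trace(b) * trace(a^2 b) - trace(a^2)  (reduce the b square) = x*y*z - x^2 - y^2 + 2
next, trace(a b^3) = trace(b) * trace(a b^2) - trace(a b)   [square of b] = y^2*z - x*y - z
assemble the triple (trace(r) - 2; trace(r a) - x; trace(r b) - y)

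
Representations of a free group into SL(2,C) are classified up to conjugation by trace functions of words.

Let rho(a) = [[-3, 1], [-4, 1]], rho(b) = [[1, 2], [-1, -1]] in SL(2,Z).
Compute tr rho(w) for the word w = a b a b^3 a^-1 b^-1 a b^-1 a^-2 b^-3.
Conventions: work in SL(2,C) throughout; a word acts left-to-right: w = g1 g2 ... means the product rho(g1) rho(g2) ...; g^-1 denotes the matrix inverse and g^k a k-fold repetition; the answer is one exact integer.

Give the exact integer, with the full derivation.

rho(a) = [[-3, 1], [-4, 1]]
... * rho(b) = [[1, 2], [-1, -1]]  ->  [[-4, -7], [-5, -9]]
... * rho(a) = [[-3, 1], [-4, 1]]  ->  [[40, -11], [51, -14]]
... * rho(b) = [[1, 2], [-1, -1]]  ->  [[51, 91], [65, 116]]
... * rho(b) = [[1, 2], [-1, -1]]  ->  [[-40, 11], [-51, 14]]
... * rho(b) = [[1, 2], [-1, -1]]  ->  [[-51, -91], [-65, -116]]
... * rho(a^-1) = [[1, -1], [4, -3]]  ->  [[-415, 324], [-529, 413]]
... * rho(b^-1) = [[-1, -2], [1, 1]]  ->  [[739, 1154], [942, 1471]]
... * rho(a) = [[-3, 1], [-4, 1]]  ->  [[-6833, 1893], [-8710, 2413]]
... * rho(b^-1) = [[-1, -2], [1, 1]]  ->  [[8726, 15559], [11123, 19833]]
... * rho(a^-1) = [[1, -1], [4, -3]]  ->  [[70962, -55403], [90455, -70622]]
... * rho(a^-1) = [[1, -1], [4, -3]]  ->  [[-150650, 95247], [-192033, 121411]]
... * rho(b^-1) = [[-1, -2], [1, 1]]  ->  [[245897, 396547], [313444, 505477]]
... * rho(b^-1) = [[-1, -2], [1, 1]]  ->  [[150650, -95247], [192033, -121411]]
... * rho(b^-1) = [[-1, -2], [1, 1]]  ->  [[-245897, -396547], [-313444, -505477]]
tr = -245897 + -505477 = -751374

-751374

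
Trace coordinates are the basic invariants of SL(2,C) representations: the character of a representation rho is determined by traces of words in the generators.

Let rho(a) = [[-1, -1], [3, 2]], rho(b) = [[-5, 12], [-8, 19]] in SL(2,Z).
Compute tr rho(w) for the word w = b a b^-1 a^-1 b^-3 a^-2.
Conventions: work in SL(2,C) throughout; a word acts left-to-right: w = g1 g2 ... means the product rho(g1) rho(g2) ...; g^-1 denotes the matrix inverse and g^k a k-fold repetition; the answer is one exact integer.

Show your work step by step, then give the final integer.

rho(b) = [[-5, 12], [-8, 19]]
... * rho(a) = [[-1, -1], [3, 2]]  ->  [[41, 29], [65, 46]]
... * rho(b^-1) = [[19, -12], [8, -5]]  ->  [[1011, -637], [1603, -1010]]
... * rho(a^-1) = [[2, 1], [-3, -1]]  ->  [[3933, 1648], [6236, 2613]]
... * rho(b^-1) = [[19, -12], [8, -5]]  ->  [[87911, -55436], [139388, -87897]]
... * rho(b^-1) = [[19, -12], [8, -5]]  ->  [[1226821, -777752], [1945196, -1233171]]
... * rho(b^-1) = [[19, -12], [8, -5]]  ->  [[17087583, -10833092], [27093356, -17176497]]
... * rho(a^-1) = [[2, 1], [-3, -1]]  ->  [[66674442, 27920675], [105716203, 44269853]]
... * rho(a^-1) = [[2, 1], [-3, -1]]  ->  [[49586859, 38753767], [78622847, 61446350]]
tr = 49586859 + 61446350 = 111033209

111033209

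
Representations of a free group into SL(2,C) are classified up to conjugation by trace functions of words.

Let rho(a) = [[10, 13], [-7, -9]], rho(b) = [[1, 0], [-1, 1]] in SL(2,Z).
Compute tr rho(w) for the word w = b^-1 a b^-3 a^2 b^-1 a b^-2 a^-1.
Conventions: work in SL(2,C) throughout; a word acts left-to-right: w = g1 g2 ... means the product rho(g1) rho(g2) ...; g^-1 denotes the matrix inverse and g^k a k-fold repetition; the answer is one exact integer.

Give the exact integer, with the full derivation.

-169678

rho(b^-1) = [[1, 0], [1, 1]]
... * rho(a) = [[10, 13], [-7, -9]]  ->  [[10, 13], [3, 4]]
... * rho(b^-1) = [[1, 0], [1, 1]]  ->  [[23, 13], [7, 4]]
... * rho(b^-1) = [[1, 0], [1, 1]]  ->  [[36, 13], [11, 4]]
... * rho(b^-1) = [[1, 0], [1, 1]]  ->  [[49, 13], [15, 4]]
... * rho(a) = [[10, 13], [-7, -9]]  ->  [[399, 520], [122, 159]]
... * rho(a) = [[10, 13], [-7, -9]]  ->  [[350, 507], [107, 155]]
... * rho(b^-1) = [[1, 0], [1, 1]]  ->  [[857, 507], [262, 155]]
... * rho(a) = [[10, 13], [-7, -9]]  ->  [[5021, 6578], [1535, 2011]]
... * rho(b^-1) = [[1, 0], [1, 1]]  ->  [[11599, 6578], [3546, 2011]]
... * rho(b^-1) = [[1, 0], [1, 1]]  ->  [[18177, 6578], [5557, 2011]]
... * rho(a^-1) = [[-9, -13], [7, 10]]  ->  [[-117547, -170521], [-35936, -52131]]
tr = -117547 + -52131 = -169678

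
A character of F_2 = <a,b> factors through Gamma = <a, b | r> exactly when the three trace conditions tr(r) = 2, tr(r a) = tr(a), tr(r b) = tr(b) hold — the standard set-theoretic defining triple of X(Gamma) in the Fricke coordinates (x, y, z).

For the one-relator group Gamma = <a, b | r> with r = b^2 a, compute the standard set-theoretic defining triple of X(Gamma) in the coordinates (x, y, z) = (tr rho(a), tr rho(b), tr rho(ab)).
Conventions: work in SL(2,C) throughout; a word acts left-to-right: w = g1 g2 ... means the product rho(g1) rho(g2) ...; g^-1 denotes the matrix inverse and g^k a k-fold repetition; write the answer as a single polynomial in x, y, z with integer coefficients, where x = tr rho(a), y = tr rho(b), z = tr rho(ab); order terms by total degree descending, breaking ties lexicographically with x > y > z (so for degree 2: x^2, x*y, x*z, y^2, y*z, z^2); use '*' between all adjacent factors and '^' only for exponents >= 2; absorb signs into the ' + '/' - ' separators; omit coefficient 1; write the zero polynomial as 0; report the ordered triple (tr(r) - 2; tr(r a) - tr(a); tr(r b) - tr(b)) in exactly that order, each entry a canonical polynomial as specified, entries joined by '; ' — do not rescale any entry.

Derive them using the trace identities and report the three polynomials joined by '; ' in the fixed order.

y*z - x - 2; x*y*z - x^2 - y^2 - x + 2; y^2*z - x*y - y - z

trace(b^2 a) = trace(b) * trace(a b) - trace(a)  (reduce the b square) = y*z - x
trace(b^2) = trace(b) * trace(b) - trace(1)  (reduce the b square) = y^2 - 2
trace(b^2 a^2) = trace(a) * trace(b^2 a) - trace(b^2)  (reduce the a square) = x*y*z - x^2 - y^2 + 2
trace(b^2 a b) = trace(b) * trace(a b^2) - trace(a b)   [square of b] = y^2*z - x*y - z
assemble the triple (trace(r) - 2; trace(r a) - x; trace(r b) - y)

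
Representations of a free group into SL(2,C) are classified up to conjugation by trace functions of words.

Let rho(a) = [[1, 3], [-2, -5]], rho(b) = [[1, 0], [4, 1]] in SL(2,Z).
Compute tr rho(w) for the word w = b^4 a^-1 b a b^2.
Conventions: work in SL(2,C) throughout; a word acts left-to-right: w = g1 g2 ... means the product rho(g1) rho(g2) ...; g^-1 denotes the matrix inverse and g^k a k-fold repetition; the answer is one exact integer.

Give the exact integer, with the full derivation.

rho(b) = [[1, 0], [4, 1]]
... * rho(b) = [[1, 0], [4, 1]]  ->  [[1, 0], [8, 1]]
... * rho(b) = [[1, 0], [4, 1]]  ->  [[1, 0], [12, 1]]
... * rho(b) = [[1, 0], [4, 1]]  ->  [[1, 0], [16, 1]]
... * rho(a^-1) = [[-5, -3], [2, 1]]  ->  [[-5, -3], [-78, -47]]
... * rho(b) = [[1, 0], [4, 1]]  ->  [[-17, -3], [-266, -47]]
... * rho(a) = [[1, 3], [-2, -5]]  ->  [[-11, -36], [-172, -563]]
... * rho(b) = [[1, 0], [4, 1]]  ->  [[-155, -36], [-2424, -563]]
... * rho(b) = [[1, 0], [4, 1]]  ->  [[-299, -36], [-4676, -563]]
tr = -299 + -563 = -862

-862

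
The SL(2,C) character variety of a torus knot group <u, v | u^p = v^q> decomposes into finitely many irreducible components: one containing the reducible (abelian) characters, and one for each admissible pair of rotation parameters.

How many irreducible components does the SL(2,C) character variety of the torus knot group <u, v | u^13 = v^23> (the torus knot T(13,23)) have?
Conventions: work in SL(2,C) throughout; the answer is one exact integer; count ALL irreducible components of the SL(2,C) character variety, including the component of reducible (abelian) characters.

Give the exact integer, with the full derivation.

133

For T(13,23): irreducibility forces the central element u^13 = v^23 to one of +I, -I.
This locks tr(u) to 2*cos(pi*alpha/13), alpha in 1..12, and tr(v) to 2*cos(pi*beta/23), beta in 1..22, on each component of irreducible characters.
u^13 = (-1)^alpha I and v^23 = (-1)^beta I must agree, so alpha and beta have equal parity.
Counting: 6 odd alphas x 11 odd betas + 6 even alphas x 11 even betas = 66 + 66 = 132.
Total: 132 irreducible-character components + 1 reducible (abelian) component = 133.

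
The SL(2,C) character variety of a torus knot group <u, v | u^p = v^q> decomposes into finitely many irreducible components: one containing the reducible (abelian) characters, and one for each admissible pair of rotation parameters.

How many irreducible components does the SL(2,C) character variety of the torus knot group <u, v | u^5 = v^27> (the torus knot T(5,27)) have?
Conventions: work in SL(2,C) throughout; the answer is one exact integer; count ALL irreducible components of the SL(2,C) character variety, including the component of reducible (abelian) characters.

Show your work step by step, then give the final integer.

53

Gamma = < u, v | u^5 = v^27 > (torus knot T(5,27)); the central element u^5 = v^27 acts as +I or -I in any irreducible SL(2,C) representation.
This locks tr(u) to 2*cos(pi*alpha/5), alpha in 1..4, and tr(v) to 2*cos(pi*beta/27), beta in 1..26, on each component of irreducible characters.
The two central values (-1)^alpha I and (-1)^beta I must be the same matrix, so alpha and beta share a parity.
Enumerate parity-matched pairs: 2*13 odd-odd plus 2*13 even-even gives 52.
components with irreducible characters: 52; plus the single component of reducible (abelian) characters: total 53.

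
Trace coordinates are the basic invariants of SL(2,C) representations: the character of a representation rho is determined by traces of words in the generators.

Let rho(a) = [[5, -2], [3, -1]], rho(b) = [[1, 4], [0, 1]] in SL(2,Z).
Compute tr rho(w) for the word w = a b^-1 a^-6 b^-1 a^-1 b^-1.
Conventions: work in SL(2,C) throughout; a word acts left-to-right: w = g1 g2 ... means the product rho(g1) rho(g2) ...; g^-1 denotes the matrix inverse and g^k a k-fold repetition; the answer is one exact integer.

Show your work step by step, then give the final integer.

rho(a) = [[5, -2], [3, -1]]
... * rho(b^-1) = [[1, -4], [0, 1]]  ->  [[5, -22], [3, -13]]
... * rho(a^-1) = [[-1, 2], [-3, 5]]  ->  [[61, -100], [36, -59]]
... * rho(a^-1) = [[-1, 2], [-3, 5]]  ->  [[239, -378], [141, -223]]
... * rho(a^-1) = [[-1, 2], [-3, 5]]  ->  [[895, -1412], [528, -833]]
... * rho(a^-1) = [[-1, 2], [-3, 5]]  ->  [[3341, -5270], [1971, -3109]]
... * rho(a^-1) = [[-1, 2], [-3, 5]]  ->  [[12469, -19668], [7356, -11603]]
... * rho(a^-1) = [[-1, 2], [-3, 5]]  ->  [[46535, -73402], [27453, -43303]]
... * rho(b^-1) = [[1, -4], [0, 1]]  ->  [[46535, -259542], [27453, -153115]]
... * rho(a^-1) = [[-1, 2], [-3, 5]]  ->  [[732091, -1204640], [431892, -710669]]
... * rho(b^-1) = [[1, -4], [0, 1]]  ->  [[732091, -4133004], [431892, -2438237]]
tr = 732091 + -2438237 = -1706146

-1706146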